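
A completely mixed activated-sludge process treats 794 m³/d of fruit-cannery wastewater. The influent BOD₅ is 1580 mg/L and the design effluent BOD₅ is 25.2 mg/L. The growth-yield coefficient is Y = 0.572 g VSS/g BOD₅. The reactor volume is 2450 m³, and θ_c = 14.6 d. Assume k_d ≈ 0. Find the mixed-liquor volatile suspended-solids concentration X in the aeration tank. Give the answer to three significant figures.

From V·X = Y·Q·(S₀ − S)·θ_c (decay neglected): X = 0.572 × 794 × (1580 − 25.2) × 14.6 / 2450 = 4208 mg/L.

X ≈ 4210 mg/L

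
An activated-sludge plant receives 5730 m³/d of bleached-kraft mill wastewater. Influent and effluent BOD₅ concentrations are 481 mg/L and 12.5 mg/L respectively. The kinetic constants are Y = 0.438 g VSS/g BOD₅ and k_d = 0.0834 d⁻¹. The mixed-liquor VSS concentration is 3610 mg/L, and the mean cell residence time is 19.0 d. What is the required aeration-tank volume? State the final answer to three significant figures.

Steady-state biomass mass balance: V·X·(1 + k_d·θ_c) = Y·Q·(S₀ − S)·θ_c, so V = 0.438 × 5730 × (481 − 12.5) × 19.0 / [3610 × (1 + 0.0834 × 19.0)] = 2.23×10^7 / 9330 = 2394 m³.

V ≈ 2390 m³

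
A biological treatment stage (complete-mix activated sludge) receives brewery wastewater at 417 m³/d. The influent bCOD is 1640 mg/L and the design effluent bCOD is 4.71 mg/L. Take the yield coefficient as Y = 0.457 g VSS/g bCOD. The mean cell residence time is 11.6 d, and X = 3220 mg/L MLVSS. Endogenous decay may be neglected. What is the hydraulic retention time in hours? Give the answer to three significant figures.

Biomass mass balance (decay neglected): V·X = Y·Q·(S₀ − S)·θ_c, so V = 0.457 × 417 × (1640 − 4.71) × 11.6 / 3220 = 1123 m³.
HRT = V/Q = 1123 m³ / 417 m³·d⁻¹ = 2.692 d × 24 = 64.61 h.

τ ≈ 64.6 h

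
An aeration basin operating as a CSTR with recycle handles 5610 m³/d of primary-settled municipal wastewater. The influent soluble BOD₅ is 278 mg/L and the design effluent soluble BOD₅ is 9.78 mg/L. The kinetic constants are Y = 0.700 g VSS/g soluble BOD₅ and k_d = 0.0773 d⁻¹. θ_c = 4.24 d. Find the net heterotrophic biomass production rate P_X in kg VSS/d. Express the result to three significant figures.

P_X ≈ 793 kg VSS/d

Correct the yield for decay: Y_obs = Y/(1 + k_d θ_c) = 0.700 / (1 + 0.0773 × 4.24) = 0.700 / 1.328 = 0.5272.
Mass of soluble BOD₅ removed per day: Q(S₀ − S) = 5610 × 268.2 g/m³ = 1505 kg/d.
P_X = Y_obs · Q(S₀ − S) = 0.5272 × 1505 = 793.3 kg VSS/d.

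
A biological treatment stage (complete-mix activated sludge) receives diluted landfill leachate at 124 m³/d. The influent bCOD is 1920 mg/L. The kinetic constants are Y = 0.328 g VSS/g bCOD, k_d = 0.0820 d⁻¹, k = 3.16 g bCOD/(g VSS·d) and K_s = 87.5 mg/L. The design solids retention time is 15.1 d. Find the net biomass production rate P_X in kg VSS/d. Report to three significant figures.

From the Monod/SRT balance for a CMAS, S = K_s·(1+k_d θ_c)/[θ_c·(Y k − k_d) − 1] = 87.5 × (1 + 0.0820 × 15.1) / [15.1 × (0.328 × 3.16 − 0.0820) − 1] = 195.8 / 13.41 = 14.60 mg/L.
Observed yield with endogenous decay: Y_obs = Y / (1 + k_d·θ_c) = 0.328 / (1 + 0.0820 × 15.1) = 0.328 / 2.238 = 0.1465 g VSS/g bCOD.
Substrate removed = Q·(S₀ − S) = 124 m³/d × (1920 − 14.6) g/m³ = 2.36×10^5 g/d = 236.3 kg/d.
Net biomass production P_X = Y_obs × Q·(S₀ − S) = 0.1465 × 236.3 = 34.62 kg VSS/d.

P_X ≈ 34.6 kg VSS/d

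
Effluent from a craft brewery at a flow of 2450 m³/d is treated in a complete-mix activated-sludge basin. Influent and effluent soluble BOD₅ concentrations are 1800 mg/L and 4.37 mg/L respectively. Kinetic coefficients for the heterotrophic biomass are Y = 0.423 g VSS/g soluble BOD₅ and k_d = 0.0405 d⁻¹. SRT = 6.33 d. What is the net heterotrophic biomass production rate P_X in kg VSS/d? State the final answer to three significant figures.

P_X ≈ 1480 kg VSS/d

Correct the yield for decay: Y_obs = Y/(1 + k_d θ_c) = 0.423 / (1 + 0.0405 × 6.33) = 0.423 / 1.256 = 0.3367.
ΔS = 1800 − 4.37 = 1796 mg/L, so the substrate removal rate is 2450 × 1796/1000 = 4399 kg soluble BOD₅/d.
So the net sludge growth is P_X = 0.3367 × 4399 = 1481 kg VSS/d.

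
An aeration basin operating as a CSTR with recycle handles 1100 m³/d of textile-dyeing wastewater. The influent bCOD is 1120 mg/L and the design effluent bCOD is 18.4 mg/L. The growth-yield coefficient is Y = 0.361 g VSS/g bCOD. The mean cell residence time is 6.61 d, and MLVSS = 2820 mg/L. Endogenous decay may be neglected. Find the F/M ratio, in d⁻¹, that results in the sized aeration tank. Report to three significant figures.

F/M ≈ 0.426 d⁻¹

Biomass mass balance (decay neglected): V·X = Y·Q·(S₀ − S)·θ_c, so V = 0.361 × 1100 × (1120 − 18.4) × 6.61 / 2820 = 1025 m³.
F/M = applied load / biomass = Q·S₀/(V·X) = 1100 × 1120 / (1025 × 2820) = 0.4261 d⁻¹.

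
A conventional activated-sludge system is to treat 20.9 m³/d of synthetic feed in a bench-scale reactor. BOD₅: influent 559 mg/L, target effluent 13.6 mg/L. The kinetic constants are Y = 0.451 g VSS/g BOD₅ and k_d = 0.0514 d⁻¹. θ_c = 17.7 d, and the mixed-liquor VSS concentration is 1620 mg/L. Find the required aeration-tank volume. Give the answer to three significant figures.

V ≈ 29.4 m³

Rearranging the biomass balance for a CMAS with decay, V = Y·Q·ΔS·θ_c / [X·(1+k_d θ_c)] = 0.451 × 20.9 × (559 − 13.6) × 17.7 / [1620 × (1 + 0.0514 × 17.7)] = 9.1×10^4 / 3094 = 29.41 m³.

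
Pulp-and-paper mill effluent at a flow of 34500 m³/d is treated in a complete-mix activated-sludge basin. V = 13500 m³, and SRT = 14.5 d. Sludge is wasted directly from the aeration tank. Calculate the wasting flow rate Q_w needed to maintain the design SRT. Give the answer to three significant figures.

Q_w ≈ 931 m³/d

Wasting from the aeration tank: Q_w = V / θ_c = 13500 / 14.5 = 931.0 m³/d.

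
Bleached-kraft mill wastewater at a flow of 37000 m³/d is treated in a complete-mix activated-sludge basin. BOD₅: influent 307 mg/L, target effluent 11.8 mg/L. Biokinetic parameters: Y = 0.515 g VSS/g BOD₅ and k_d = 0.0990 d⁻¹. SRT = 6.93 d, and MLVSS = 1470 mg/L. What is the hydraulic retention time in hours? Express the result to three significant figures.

Rearranging the biomass balance for a CMAS with decay, V = Y·Q·ΔS·θ_c / [X·(1+k_d θ_c)] = 0.515 × 37000 × (307 − 11.8) × 6.93 / [1470 × (1 + 0.0990 × 6.93)] = 3.9×10^7 / 2479 = 15728 m³.
HRT = V/Q = 15728 m³ / 37000 m³·d⁻¹ = 0.4251 d × 24 = 10.20 h.

τ ≈ 10.2 h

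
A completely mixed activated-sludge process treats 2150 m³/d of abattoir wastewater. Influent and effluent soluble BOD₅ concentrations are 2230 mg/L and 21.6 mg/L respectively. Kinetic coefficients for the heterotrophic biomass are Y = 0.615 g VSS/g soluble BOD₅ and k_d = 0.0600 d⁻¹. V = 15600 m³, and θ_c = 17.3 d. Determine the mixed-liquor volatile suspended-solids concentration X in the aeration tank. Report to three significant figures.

X ≈ 1590 mg/L

From V·X·(1 + k_d·θ_c) = Y·Q·(S₀ − S)·θ_c: X = 0.615 × 2150 × (2230 − 21.6) × 17.3 / [15600 × (1 + 0.0600 × 17.3)] = 1589 mg/L.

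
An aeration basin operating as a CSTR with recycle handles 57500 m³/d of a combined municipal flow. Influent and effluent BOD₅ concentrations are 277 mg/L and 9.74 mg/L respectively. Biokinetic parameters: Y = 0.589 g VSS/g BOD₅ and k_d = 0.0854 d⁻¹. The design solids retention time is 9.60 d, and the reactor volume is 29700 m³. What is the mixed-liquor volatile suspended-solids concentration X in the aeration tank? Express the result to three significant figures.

X ≈ 1610 mg/L

Solving the biomass balance for X: X = Y Q (S₀−S) θ_c / [V (1+k_d θ_c)] = 0.589 × 57500 × (277 − 9.74) × 9.60 / [29700 × (1 + 0.0854 × 9.60)] = 1608 mg/L.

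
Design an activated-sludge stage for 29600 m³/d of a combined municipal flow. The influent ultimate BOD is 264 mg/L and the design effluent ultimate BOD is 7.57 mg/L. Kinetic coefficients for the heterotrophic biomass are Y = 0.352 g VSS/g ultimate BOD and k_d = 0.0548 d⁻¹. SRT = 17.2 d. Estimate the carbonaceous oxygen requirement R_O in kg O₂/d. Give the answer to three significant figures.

Observed yield with endogenous decay: Y_obs = Y / (1 + k_d·θ_c) = 0.352 / (1 + 0.0548 × 17.2) = 0.352 / 1.943 = 0.1812 g VSS/g ultimate BOD.
Q·(S₀ − S) = 29600 × (264 − 7.57) × 10⁻³ = 7590 kg/d removed.
Net sludge production P_X = 0.1812 × 7590 = 1375 kg VSS/d.
R_O = Q·ΔS − 1.42 P_X = 7590 − 1953 = 5637 kg O₂/d.

R_O ≈ 5640 kg O₂/d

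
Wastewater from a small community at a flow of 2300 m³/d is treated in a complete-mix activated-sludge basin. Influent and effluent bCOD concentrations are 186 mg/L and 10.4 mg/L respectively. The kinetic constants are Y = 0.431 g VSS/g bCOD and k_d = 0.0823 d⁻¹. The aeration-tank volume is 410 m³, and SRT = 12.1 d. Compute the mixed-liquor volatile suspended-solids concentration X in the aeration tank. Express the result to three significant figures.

From V·X·(1 + k_d·θ_c) = Y·Q·(S₀ − S)·θ_c: X = 0.431 × 2300 × (186 − 10.4) × 12.1 / [410 × (1 + 0.0823 × 12.1)] = 2574 mg/L.

X ≈ 2570 mg/L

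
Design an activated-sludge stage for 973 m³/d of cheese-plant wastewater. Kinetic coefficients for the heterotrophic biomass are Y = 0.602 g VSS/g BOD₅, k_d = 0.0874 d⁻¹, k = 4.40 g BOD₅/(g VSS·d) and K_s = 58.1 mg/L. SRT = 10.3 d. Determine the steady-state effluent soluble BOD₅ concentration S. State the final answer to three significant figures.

For a completely mixed reactor with recycle the Lawrence–McCarty relation gives S = K_s·(1 + k_d·θ_c) / [θ_c·(Y·k − k_d) − 1] = 58.1 × (1 + 0.0874 × 10.3) / [10.3 × (0.602 × 4.40 − 0.0874) − 1] = 110.4 / 25.38 = 4.350 mg/L.

S ≈ 4.35 mg/L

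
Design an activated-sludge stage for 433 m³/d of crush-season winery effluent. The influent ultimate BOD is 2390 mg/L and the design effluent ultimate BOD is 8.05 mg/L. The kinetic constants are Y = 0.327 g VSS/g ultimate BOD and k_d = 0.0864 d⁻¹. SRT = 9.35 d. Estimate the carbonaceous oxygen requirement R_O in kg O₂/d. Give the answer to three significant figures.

R_O ≈ 766 kg O₂/d

The observed yield is Y_obs = Y/(1 + k_d·θ_c) = 0.327 / (1 + 0.0864 × 9.35) = 0.327 / 1.808 = 0.1809 g VSS per g ultimate BOD removed.
ΔS = 2390 − 8.05 = 2382 mg/L, so the substrate removal rate is 433 × 2382/1000 = 1031 kg ultimate BOD/d.
P_X = Y_obs·Q·(S₀ − S) = 0.1809 × 1031 = 186.6 kg VSS/d.
R_O = Q·(S₀ − S) − 1.42·P_X = 1031 − 1.42 × 186.6 = 766.5 kg O₂/d.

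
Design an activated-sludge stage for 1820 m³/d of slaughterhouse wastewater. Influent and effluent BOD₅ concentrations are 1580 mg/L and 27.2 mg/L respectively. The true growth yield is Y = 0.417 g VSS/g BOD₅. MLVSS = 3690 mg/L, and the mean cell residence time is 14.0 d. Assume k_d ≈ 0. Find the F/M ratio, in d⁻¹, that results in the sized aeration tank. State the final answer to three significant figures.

With k_d = 0 the design equation reduces to V = Y Q (S₀−S) θ_c / X = 0.417 × 1820 × (1580 − 27.2) × 14.0 / 3690 = 4471 m³.
Food-to-microorganism ratio F/M = Q S₀ / (V X) = 1820 × 1580 / (4471 × 3690) = 0.1743 d⁻¹.

F/M ≈ 0.174 d⁻¹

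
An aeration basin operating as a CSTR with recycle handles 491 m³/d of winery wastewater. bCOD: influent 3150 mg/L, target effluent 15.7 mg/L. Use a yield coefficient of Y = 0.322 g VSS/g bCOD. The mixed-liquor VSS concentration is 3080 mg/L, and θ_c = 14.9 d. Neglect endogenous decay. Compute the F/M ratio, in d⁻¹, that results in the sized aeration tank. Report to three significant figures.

F/M ≈ 0.209 d⁻¹

Biomass mass balance (decay neglected): V·X = Y·Q·(S₀ − S)·θ_c, so V = 0.322 × 491 × (3150 − 15.7) × 14.9 / 3080 = 2397 m³.
F/M = applied load / biomass = Q·S₀/(V·X) = 491 × 3150 / (2397 × 3080) = 0.2095 d⁻¹.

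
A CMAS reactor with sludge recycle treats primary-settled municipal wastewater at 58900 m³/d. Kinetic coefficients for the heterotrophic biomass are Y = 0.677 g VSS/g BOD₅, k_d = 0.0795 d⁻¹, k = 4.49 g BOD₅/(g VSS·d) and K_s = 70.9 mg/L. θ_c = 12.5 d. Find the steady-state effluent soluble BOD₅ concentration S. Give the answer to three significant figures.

S ≈ 3.93 mg/L

From the Monod/SRT balance for a CMAS, S = K_s·(1+k_d θ_c)/[θ_c·(Y k − k_d) − 1] = 70.9 × (1 + 0.0795 × 12.5) / [12.5 × (0.677 × 4.49 − 0.0795) − 1] = 141.4 / 36.00 = 3.926 mg/L.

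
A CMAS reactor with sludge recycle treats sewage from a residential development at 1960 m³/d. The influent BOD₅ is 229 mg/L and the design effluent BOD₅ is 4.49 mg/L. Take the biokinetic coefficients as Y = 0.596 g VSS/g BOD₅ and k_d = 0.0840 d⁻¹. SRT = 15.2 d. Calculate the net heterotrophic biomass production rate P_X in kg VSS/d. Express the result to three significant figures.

Observed yield with endogenous decay: Y_obs = Y / (1 + k_d·θ_c) = 0.596 / (1 + 0.0840 × 15.2) = 0.596 / 2.277 = 0.2618 g VSS/g BOD₅.
Q·(S₀ − S) = 1960 × (229 − 4.49) × 10⁻³ = 440.0 kg/d removed.
Biomass produced: P_X = Y_obs·Q·ΔS = 0.2618 × 440.0 ≈ 115.2 kg VSS/d.

P_X ≈ 115 kg VSS/d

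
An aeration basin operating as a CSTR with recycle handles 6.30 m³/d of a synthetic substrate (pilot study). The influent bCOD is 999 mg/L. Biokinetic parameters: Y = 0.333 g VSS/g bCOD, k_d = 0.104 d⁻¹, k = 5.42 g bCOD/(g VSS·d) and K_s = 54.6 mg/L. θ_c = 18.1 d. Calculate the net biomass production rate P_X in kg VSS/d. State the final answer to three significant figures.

Effluent substrate depends only on kinetics and SRT: S = K_s(1 + k_d θ_c) / [θ_c(Yk − k_d) − 1] = 54.6 × (1 + 0.104 × 18.1) / [18.1 × (0.333 × 5.42 − 0.104) − 1] = 157.4 / 29.79 = 5.284 mg/L.
Correct the yield for decay: Y_obs = Y/(1 + k_d θ_c) = 0.333 / (1 + 0.104 × 18.1) = 0.333 / 2.882 = 0.1155.
ΔS = 999 − 5.28 = 993.7 mg/L, so the substrate removal rate is 6.30 × 993.7/1000 = 6.260 kg bCOD/d.
Net biomass production P_X = Y_obs × Q·(S₀ − S) = 0.1155 × 6.260 = 0.7233 kg VSS/d.

P_X ≈ 0.723 kg VSS/d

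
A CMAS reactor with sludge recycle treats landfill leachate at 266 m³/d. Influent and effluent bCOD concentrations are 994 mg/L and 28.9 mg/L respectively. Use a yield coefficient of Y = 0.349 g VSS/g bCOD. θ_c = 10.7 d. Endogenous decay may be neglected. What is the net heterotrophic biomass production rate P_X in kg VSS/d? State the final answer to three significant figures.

No decay correction is needed, so Y_obs = Y = 0.349.
ΔS = 994 − 28.9 = 965.1 mg/L, so the substrate removal rate is 266 × 965.1/1000 = 256.7 kg bCOD/d.
Net biomass production P_X = Y_obs × Q·(S₀ − S) = 0.3490 × 256.7 = 89.59 kg VSS/d.

P_X ≈ 89.6 kg VSS/d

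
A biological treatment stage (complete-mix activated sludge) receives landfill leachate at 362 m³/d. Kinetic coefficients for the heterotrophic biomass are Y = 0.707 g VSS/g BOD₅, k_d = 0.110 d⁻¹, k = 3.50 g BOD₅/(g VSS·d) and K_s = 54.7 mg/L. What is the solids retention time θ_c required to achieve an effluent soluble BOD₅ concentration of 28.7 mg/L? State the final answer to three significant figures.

θ_c ≈ 1.35 d

From 1/θ_c = Y·k·S/(K_s + S) − k_d: Y·k·S/(K_s+S) = 0.707 × 3.50 × 28.7 / (54.7 + 28.7) = 0.8515 d⁻¹.
Then 1/θ_c = μ − k_d = 0.8515 − 0.110 = 0.7415 d⁻¹, giving θ_c = 1.349 d.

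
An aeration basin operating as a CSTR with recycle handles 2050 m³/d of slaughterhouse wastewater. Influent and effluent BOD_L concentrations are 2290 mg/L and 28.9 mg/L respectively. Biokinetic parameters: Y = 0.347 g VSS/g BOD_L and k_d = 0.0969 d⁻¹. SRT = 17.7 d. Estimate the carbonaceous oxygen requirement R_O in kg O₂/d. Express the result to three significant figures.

Correct the yield for decay: Y_obs = Y/(1 + k_d θ_c) = 0.347 / (1 + 0.0969 × 17.7) = 0.347 / 2.715 = 0.1278.
Q·(S₀ − S) = 2050 × (2290 − 28.9) × 10⁻³ = 4635 kg/d removed.
P_X = Y_obs·Q·(S₀ − S) = 0.1278 × 4635 = 592.4 kg VSS/d.
R_O = Q·(S₀ − S) − 1.42·P_X = 4635 − 1.42 × 592.4 = 3794 kg O₂/d.

R_O ≈ 3790 kg O₂/d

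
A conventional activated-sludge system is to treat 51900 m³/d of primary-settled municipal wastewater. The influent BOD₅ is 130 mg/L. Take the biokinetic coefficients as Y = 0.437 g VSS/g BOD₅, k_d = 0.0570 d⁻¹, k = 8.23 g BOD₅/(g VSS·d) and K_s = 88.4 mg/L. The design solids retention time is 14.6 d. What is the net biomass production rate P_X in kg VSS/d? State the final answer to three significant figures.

For a completely mixed reactor with recycle the Lawrence–McCarty relation gives S = K_s·(1 + k_d·θ_c) / [θ_c·(Y·k − k_d) − 1] = 88.4 × (1 + 0.0570 × 14.6) / [14.6 × (0.437 × 8.23 − 0.0570) − 1] = 162.0 / 50.68 = 3.196 mg/L.
The observed yield is Y_obs = Y/(1 + k_d·θ_c) = 0.437 / (1 + 0.0570 × 14.6) = 0.437 / 1.832 = 0.2385 g VSS per g BOD₅ removed.
Mass of BOD₅ removed per day: Q(S₀ − S) = 51900 × 126.8 g/m³ = 6581 kg/d.
P_X = Y_obs · Q(S₀ − S) = 0.2385 × 6581 = 1570 kg VSS/d.

P_X ≈ 1570 kg VSS/d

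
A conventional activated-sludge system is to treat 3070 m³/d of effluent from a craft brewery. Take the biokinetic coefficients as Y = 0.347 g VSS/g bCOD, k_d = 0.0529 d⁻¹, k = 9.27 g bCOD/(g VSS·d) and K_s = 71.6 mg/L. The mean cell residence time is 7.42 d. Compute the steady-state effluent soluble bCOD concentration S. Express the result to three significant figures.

S ≈ 4.44 mg/L

Effluent substrate depends only on kinetics and SRT: S = K_s(1 + k_d θ_c) / [θ_c(Yk − k_d) − 1] = 71.6 × (1 + 0.0529 × 7.42) / [7.42 × (0.347 × 9.27 − 0.0529) − 1] = 99.70 / 22.48 = 4.436 mg/L.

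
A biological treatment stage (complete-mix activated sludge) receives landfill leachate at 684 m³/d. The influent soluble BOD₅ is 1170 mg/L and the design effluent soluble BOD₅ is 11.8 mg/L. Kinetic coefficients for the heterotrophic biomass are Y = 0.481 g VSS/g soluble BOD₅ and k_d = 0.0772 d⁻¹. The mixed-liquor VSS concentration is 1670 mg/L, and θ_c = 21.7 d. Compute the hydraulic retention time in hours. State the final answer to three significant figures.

Rearranging the biomass balance for a CMAS with decay, V = Y·Q·ΔS·θ_c / [X·(1+k_d θ_c)] = 0.481 × 684 × (1170 − 11.8) × 21.7 / [1670 × (1 + 0.0772 × 21.7)] = 8.27×10^6 / 4468 = 1851 m³.
HRT = V/Q = 1851 m³ / 684 m³·d⁻¹ = 2.706 d × 24 = 64.94 h.

τ ≈ 64.9 h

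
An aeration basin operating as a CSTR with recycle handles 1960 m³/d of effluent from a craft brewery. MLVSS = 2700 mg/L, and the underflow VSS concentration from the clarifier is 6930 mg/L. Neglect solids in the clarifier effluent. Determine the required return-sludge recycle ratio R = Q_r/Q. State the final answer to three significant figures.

Mass balance around the secondary clarifier (neglecting effluent solids): R = X / (X_r − X) = 2700 / (6930 − 2700) = 0.6383.

R ≈ 0.638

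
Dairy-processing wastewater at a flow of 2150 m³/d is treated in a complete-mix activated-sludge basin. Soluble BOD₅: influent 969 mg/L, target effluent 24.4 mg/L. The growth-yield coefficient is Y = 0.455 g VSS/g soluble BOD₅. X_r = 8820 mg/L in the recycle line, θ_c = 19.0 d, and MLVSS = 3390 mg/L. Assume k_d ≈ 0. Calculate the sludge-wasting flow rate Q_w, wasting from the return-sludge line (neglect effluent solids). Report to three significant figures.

Q_w ≈ 105 m³/d

With k_d = 0 the design equation reduces to V = Y Q (S₀−S) θ_c / X = 0.455 × 2150 × (969 − 24.4) × 19.0 / 3390 = 5179 m³.
Wasting from the return line (neglecting effluent solids): Q_w = V·X / (θ_c·X_r) = 5179 × 3390 / (19.0 × 8820) = 104.8 m³/d.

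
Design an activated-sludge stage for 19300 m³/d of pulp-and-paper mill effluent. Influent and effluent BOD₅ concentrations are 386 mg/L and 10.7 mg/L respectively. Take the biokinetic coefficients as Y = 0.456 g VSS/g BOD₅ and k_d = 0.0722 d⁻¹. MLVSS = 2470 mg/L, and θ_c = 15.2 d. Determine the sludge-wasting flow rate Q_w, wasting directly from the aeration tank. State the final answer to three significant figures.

Rearranging the biomass balance for a CMAS with decay, V = Y·Q·ΔS·θ_c / [X·(1+k_d θ_c)] = 0.456 × 19300 × (386 − 10.7) × 15.2 / [2470 × (1 + 0.0722 × 15.2)] = 5.02×10^7 / 5181 = 9691 m³.
With mixed-liquor wasting, θ_c = V/Q_w, so Q_w = V/θ_c = 9691/15.2 = 637.5 m³/d.

Q_w ≈ 638 m³/d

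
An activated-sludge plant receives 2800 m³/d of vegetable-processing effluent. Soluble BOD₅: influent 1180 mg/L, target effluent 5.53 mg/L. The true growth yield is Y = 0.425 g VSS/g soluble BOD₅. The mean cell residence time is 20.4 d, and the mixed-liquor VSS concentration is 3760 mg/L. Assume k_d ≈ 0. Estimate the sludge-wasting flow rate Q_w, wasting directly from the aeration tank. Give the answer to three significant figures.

Q_w ≈ 372 m³/d

With k_d = 0 the design equation reduces to V = Y Q (S₀−S) θ_c / X = 0.425 × 2800 × (1180 − 5.53) × 20.4 / 3760 = 7583 m³.
For wasting at MLVSS concentration, Q_w = V/θ_c = 7583/20.4 = 371.7 m³/d.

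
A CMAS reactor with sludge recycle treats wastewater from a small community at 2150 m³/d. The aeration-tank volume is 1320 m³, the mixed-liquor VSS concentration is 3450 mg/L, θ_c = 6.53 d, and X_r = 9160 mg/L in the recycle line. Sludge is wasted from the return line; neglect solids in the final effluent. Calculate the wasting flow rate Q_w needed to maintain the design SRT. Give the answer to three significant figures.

Q_w ≈ 76.1 m³/d

θ_c = V·X/(Q_w·X_r) when wasting from the recycle, so Q_w = V·X/(θ_c·X_r) = 1320 × 3450 / (6.53 × 9160) = 76.14 m³/d.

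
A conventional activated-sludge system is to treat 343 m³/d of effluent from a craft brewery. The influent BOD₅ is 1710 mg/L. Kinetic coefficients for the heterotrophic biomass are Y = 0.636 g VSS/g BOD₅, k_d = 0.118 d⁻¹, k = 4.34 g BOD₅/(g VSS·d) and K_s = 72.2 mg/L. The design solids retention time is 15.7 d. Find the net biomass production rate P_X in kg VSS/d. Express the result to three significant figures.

From the Monod/SRT balance for a CMAS, S = K_s·(1+k_d θ_c)/[θ_c·(Y k − k_d) − 1] = 72.2 × (1 + 0.118 × 15.7) / [15.7 × (0.636 × 4.34 − 0.118) − 1] = 206.0 / 40.48 = 5.087 mg/L.
The observed yield is Y_obs = Y/(1 + k_d·θ_c) = 0.636 / (1 + 0.118 × 15.7) = 0.636 / 2.853 = 0.2230 g VSS per g BOD₅ removed.
ΔS = 1710 − 5.09 = 1705 mg/L, so the substrate removal rate is 343 × 1705/1000 = 584.8 kg BOD₅/d.
Net biomass production P_X = Y_obs × Q·(S₀ − S) = 0.2230 × 584.8 = 130.4 kg VSS/d.

P_X ≈ 130 kg VSS/d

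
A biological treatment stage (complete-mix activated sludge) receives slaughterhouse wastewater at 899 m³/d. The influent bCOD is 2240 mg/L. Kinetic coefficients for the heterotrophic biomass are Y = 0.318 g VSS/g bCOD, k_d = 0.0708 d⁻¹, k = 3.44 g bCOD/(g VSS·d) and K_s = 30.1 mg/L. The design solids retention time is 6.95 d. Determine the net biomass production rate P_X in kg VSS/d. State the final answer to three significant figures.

P_X ≈ 428 kg VSS/d

From the Monod/SRT balance for a CMAS, S = K_s·(1+k_d θ_c)/[θ_c·(Y k − k_d) − 1] = 30.1 × (1 + 0.0708 × 6.95) / [6.95 × (0.318 × 3.44 − 0.0708) − 1] = 44.91 / 6.111 = 7.350 mg/L.
Observed yield with endogenous decay: Y_obs = Y / (1 + k_d·θ_c) = 0.318 / (1 + 0.0708 × 6.95) = 0.318 / 1.492 = 0.2131 g VSS/g bCOD.
Substrate removed = Q·(S₀ − S) = 899 m³/d × (2240 − 7.35) g/m³ = 2.01×10^6 g/d = 2007 kg/d.
Biomass produced: P_X = Y_obs·Q·ΔS = 0.2131 × 2007 ≈ 427.8 kg VSS/d.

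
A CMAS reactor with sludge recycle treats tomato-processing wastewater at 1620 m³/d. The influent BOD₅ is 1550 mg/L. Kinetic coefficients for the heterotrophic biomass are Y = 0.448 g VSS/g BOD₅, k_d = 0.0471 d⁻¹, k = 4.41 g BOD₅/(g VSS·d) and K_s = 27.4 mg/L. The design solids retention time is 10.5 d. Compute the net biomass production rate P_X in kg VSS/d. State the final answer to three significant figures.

Effluent substrate depends only on kinetics and SRT: S = K_s(1 + k_d θ_c) / [θ_c(Yk − k_d) − 1] = 27.4 × (1 + 0.0471 × 10.5) / [10.5 × (0.448 × 4.41 − 0.0471) − 1] = 40.95 / 19.25 = 2.127 mg/L.
Correct the yield for decay: Y_obs = Y/(1 + k_d θ_c) = 0.448 / (1 + 0.0471 × 10.5) = 0.448 / 1.495 = 0.2998.
Q·(S₀ − S) = 1620 × (1550 − 2.13) × 10⁻³ = 2508 kg/d removed.
P_X = Y_obs · Q(S₀ − S) = 0.2998 × 2508 = 751.7 kg VSS/d.

P_X ≈ 752 kg VSS/d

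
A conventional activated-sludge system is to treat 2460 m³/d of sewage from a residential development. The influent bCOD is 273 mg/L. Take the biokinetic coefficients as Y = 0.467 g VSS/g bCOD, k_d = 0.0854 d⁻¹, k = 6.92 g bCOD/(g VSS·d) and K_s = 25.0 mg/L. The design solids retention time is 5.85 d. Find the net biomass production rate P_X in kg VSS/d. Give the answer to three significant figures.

P_X ≈ 207 kg VSS/d

Effluent substrate depends only on kinetics and SRT: S = K_s(1 + k_d θ_c) / [θ_c(Yk − k_d) − 1] = 25.0 × (1 + 0.0854 × 5.85) / [5.85 × (0.467 × 6.92 − 0.0854) − 1] = 37.49 / 17.41 = 2.154 mg/L.
The observed yield is Y_obs = Y/(1 + k_d·θ_c) = 0.467 / (1 + 0.0854 × 5.85) = 0.467 / 1.500 = 0.3114 g VSS per g bCOD removed.
Mass of bCOD removed per day: Q(S₀ − S) = 2460 × 270.9 g/m³ = 666.3 kg/d.
Net biomass production P_X = Y_obs × Q·(S₀ − S) = 0.3114 × 666.3 = 207.5 kg VSS/d.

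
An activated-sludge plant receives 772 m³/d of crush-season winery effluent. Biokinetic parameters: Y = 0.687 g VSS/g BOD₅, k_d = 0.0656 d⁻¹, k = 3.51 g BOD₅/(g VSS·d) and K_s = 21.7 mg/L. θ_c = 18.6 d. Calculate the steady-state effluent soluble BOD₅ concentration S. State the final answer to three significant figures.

For a completely mixed reactor with recycle the Lawrence–McCarty relation gives S = K_s·(1 + k_d·θ_c) / [θ_c·(Y·k − k_d) − 1] = 21.7 × (1 + 0.0656 × 18.6) / [18.6 × (0.687 × 3.51 − 0.0656) − 1] = 48.18 / 42.63 = 1.130 mg/L.

S ≈ 1.13 mg/L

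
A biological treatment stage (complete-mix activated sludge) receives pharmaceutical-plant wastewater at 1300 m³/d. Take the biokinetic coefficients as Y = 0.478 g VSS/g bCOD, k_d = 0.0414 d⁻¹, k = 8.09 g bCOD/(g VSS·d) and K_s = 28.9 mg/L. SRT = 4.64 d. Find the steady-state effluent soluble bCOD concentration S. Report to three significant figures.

From the Monod/SRT balance for a CMAS, S = K_s·(1+k_d θ_c)/[θ_c·(Y k − k_d) − 1] = 28.9 × (1 + 0.0414 × 4.64) / [4.64 × (0.478 × 8.09 − 0.0414) − 1] = 34.45 / 16.75 = 2.057 mg/L.

S ≈ 2.06 mg/L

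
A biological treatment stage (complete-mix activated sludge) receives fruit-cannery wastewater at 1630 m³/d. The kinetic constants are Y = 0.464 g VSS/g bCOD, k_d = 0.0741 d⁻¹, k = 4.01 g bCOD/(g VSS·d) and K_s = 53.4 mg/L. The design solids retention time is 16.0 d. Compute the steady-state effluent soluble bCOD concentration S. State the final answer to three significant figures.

S ≈ 4.23 mg/L

From the Monod/SRT balance for a CMAS, S = K_s·(1+k_d θ_c)/[θ_c·(Y k − k_d) − 1] = 53.4 × (1 + 0.0741 × 16.0) / [16.0 × (0.464 × 4.01 − 0.0741) − 1] = 116.7 / 27.58 = 4.231 mg/L.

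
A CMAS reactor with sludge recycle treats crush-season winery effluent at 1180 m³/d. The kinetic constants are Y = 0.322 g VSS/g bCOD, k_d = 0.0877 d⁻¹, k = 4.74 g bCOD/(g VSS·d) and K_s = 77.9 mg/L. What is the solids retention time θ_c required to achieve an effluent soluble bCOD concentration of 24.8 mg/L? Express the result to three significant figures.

θ_c ≈ 3.56 d

From 1/θ_c = Y·k·S/(K_s + S) − k_d: Y·k·S/(K_s+S) = 0.322 × 4.74 × 24.8 / (77.9 + 24.8) = 0.3686 d⁻¹.
Then 1/θ_c = μ − k_d = 0.3686 − 0.0877 = 0.2809 d⁻¹, giving θ_c = 3.560 d.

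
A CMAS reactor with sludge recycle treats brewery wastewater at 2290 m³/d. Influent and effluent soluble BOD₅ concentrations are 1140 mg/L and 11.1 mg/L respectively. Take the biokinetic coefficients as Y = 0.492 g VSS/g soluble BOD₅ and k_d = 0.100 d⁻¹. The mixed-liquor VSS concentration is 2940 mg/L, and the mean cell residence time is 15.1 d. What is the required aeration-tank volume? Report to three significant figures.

From the SRT design equation V = Y Q (S₀−S) θ_c / [X (1 + k_d θ_c)] = 0.492 × 2290 × (1140 − 11.1) × 15.1 / [2940 × (1 + 0.100 × 15.1)] = 1.92×10^7 / 7379 = 2603 m³.

V ≈ 2600 m³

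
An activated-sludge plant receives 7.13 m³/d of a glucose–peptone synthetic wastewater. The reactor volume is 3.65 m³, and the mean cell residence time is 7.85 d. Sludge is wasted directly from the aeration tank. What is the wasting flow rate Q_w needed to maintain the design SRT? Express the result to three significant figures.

With mixed-liquor wasting, θ_c = V/Q_w, so Q_w = V/θ_c = 3.650/7.85 = 0.4650 m³/d.

Q_w ≈ 0.465 m³/d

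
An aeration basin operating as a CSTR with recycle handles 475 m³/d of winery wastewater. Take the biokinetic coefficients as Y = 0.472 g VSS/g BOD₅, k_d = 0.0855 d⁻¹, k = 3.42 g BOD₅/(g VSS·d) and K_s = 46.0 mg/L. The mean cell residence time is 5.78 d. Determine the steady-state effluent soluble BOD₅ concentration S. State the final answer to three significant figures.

S ≈ 8.77 mg/L

Effluent substrate depends only on kinetics and SRT: S = K_s(1 + k_d θ_c) / [θ_c(Yk − k_d) − 1] = 46.0 × (1 + 0.0855 × 5.78) / [5.78 × (0.472 × 3.42 − 0.0855) − 1] = 68.73 / 7.836 = 8.771 mg/L.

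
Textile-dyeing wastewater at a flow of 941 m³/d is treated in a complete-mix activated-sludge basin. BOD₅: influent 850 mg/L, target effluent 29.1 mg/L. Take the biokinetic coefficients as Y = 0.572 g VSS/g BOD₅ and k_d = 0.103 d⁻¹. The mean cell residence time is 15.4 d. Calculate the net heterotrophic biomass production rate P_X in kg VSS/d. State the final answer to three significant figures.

Y_obs = Y / (1 + k_d θ_c) = 0.572 / (1 + 0.103 × 15.4) = 0.572 / 2.586 = 0.2212.
Q·(S₀ − S) = 941 × (850 − 29.1) × 10⁻³ = 772.5 kg/d removed.
Biomass produced: P_X = Y_obs·Q·ΔS = 0.2212 × 772.5 ≈ 170.8 kg VSS/d.

P_X ≈ 171 kg VSS/d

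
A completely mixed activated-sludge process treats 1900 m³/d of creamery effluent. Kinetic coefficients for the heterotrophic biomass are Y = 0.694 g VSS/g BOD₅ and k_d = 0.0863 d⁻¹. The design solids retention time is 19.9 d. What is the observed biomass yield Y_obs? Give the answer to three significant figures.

Correct the yield for decay: Y_obs = Y/(1 + k_d θ_c) = 0.694 / (1 + 0.0863 × 19.9) = 0.694 / 2.717 = 0.2554.

Y_obs ≈ 0.255 g VSS/g BOD₅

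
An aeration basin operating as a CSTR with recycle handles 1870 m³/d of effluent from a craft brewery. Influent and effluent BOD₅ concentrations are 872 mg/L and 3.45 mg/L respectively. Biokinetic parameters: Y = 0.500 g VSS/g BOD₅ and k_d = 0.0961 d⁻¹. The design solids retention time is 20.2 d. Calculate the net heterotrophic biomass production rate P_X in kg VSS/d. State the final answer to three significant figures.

P_X ≈ 276 kg VSS/d

Observed yield with endogenous decay: Y_obs = Y / (1 + k_d·θ_c) = 0.500 / (1 + 0.0961 × 20.2) = 0.500 / 2.941 = 0.1700 g VSS/g BOD₅.
Q·(S₀ − S) = 1870 × (872 − 3.45) × 10⁻³ = 1624 kg/d removed.
Net biomass production P_X = Y_obs × Q·(S₀ − S) = 0.1700 × 1624 = 276.1 kg VSS/d.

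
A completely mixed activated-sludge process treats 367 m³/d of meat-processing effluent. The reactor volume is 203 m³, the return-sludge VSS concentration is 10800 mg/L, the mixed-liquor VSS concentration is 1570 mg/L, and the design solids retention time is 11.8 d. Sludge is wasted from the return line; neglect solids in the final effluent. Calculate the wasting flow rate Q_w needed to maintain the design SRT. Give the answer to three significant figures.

θ_c = V·X/(Q_w·X_r) when wasting from the recycle, so Q_w = V·X/(θ_c·X_r) = 203.0 × 1570 / (11.8 × 10800) = 2.501 m³/d.

Q_w ≈ 2.50 m³/d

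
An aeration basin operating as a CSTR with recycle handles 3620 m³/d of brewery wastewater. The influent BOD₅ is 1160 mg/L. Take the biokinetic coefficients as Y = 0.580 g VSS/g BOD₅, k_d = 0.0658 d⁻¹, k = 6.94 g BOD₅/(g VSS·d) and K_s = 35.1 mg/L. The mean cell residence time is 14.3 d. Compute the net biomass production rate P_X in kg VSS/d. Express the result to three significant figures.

P_X ≈ 1250 kg VSS/d

From the Monod/SRT balance for a CMAS, S = K_s·(1+k_d θ_c)/[θ_c·(Y k − k_d) − 1] = 35.1 × (1 + 0.0658 × 14.3) / [14.3 × (0.580 × 6.94 − 0.0658) − 1] = 68.13 / 55.62 = 1.225 mg/L.
Observed yield with endogenous decay: Y_obs = Y / (1 + k_d·θ_c) = 0.580 / (1 + 0.0658 × 14.3) = 0.580 / 1.941 = 0.2988 g VSS/g BOD₅.
Substrate removed = Q·(S₀ − S) = 3620 m³/d × (1160 − 1.22) g/m³ = 4.19×10^6 g/d = 4195 kg/d.
Biomass produced: P_X = Y_obs·Q·ΔS = 0.2988 × 4195 ≈ 1254 kg VSS/d.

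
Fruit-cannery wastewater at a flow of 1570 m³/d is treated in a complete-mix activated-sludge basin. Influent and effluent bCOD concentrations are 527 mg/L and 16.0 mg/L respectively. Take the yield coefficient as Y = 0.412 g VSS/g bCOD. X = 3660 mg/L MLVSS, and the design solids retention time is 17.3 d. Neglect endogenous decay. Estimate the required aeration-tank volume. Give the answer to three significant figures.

V ≈ 1560 m³

With k_d = 0 the design equation reduces to V = Y Q (S₀−S) θ_c / X = 0.412 × 1570 × (527 − 16.0) × 17.3 / 3660 = 1562 m³.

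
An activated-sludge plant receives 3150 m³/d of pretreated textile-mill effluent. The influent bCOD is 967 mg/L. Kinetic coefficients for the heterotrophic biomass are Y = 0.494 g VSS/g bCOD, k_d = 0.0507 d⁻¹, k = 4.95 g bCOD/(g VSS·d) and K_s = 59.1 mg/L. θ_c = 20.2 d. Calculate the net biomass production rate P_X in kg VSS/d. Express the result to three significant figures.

From the Monod/SRT balance for a CMAS, S = K_s·(1+k_d θ_c)/[θ_c·(Y k − k_d) − 1] = 59.1 × (1 + 0.0507 × 20.2) / [20.2 × (0.494 × 4.95 − 0.0507) − 1] = 119.6 / 47.37 = 2.525 mg/L.
Observed yield with endogenous decay: Y_obs = Y / (1 + k_d·θ_c) = 0.494 / (1 + 0.0507 × 20.2) = 0.494 / 2.024 = 0.2441 g VSS/g bCOD.
Q·(S₀ − S) = 3150 × (967 − 2.53) × 10⁻³ = 3038 kg/d removed.
Net biomass production P_X = Y_obs × Q·(S₀ − S) = 0.2441 × 3038 = 741.5 kg VSS/d.

P_X ≈ 741 kg VSS/d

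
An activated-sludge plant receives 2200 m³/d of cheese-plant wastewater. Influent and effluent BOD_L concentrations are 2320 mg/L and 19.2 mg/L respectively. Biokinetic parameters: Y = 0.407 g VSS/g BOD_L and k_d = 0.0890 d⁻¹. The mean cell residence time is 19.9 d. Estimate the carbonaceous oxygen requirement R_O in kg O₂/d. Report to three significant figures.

Observed yield with endogenous decay: Y_obs = Y / (1 + k_d·θ_c) = 0.407 / (1 + 0.0890 × 19.9) = 0.407 / 2.771 = 0.1469 g VSS/g BOD_L.
Q·(S₀ − S) = 2200 × (2320 − 19.2) × 10⁻³ = 5062 kg/d removed.
Biomass synthesised: P_X = Y_obs × 5062 = 743.4 kg VSS/d.
Carbonaceous O₂ demand = substrate oxidised − cell-mass equivalent = 5062 − 1.42 × 743.4 = 4006 kg O₂/d.

R_O ≈ 4010 kg O₂/d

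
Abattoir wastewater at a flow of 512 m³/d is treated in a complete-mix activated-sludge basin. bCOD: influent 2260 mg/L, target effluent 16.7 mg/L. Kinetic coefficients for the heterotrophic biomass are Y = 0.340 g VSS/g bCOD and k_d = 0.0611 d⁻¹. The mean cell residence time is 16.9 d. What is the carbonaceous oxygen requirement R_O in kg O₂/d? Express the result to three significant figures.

R_O ≈ 876 kg O₂/d

The observed yield is Y_obs = Y/(1 + k_d·θ_c) = 0.340 / (1 + 0.0611 × 16.9) = 0.340 / 2.033 = 0.1673 g VSS per g bCOD removed.
Mass of bCOD removed per day: Q(S₀ − S) = 512 × 2243 g/m³ = 1149 kg/d.
P_X = Y_obs·Q·(S₀ − S) = 0.1673 × 1149 = 192.1 kg VSS/d.
R_O = Q·(S₀ − S) − 1.42·P_X = 1149 − 1.42 × 192.1 = 875.8 kg O₂/d.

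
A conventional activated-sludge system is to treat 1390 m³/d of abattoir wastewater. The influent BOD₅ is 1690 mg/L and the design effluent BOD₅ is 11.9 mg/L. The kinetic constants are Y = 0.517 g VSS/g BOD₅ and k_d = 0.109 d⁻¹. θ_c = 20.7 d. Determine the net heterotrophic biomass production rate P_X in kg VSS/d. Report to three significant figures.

P_X ≈ 370 kg VSS/d

Observed yield with endogenous decay: Y_obs = Y / (1 + k_d·θ_c) = 0.517 / (1 + 0.109 × 20.7) = 0.517 / 3.256 = 0.1588 g VSS/g BOD₅.
Substrate removed = Q·(S₀ − S) = 1390 m³/d × (1690 − 11.9) g/m³ = 2.33×10^6 g/d = 2333 kg/d.
So the net sludge growth is P_X = 0.1588 × 2333 = 370.3 kg VSS/d.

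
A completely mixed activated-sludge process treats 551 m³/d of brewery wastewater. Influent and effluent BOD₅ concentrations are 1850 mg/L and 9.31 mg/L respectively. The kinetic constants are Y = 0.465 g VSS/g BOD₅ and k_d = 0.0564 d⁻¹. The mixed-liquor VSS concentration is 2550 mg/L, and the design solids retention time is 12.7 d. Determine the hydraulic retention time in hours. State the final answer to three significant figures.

From the SRT design equation V = Y Q (S₀−S) θ_c / [X (1 + k_d θ_c)] = 0.465 × 551 × (1850 − 9.31) × 12.7 / [2550 × (1 + 0.0564 × 12.7)] = 5.99×10^6 / 4377 = 1369 m³.
HRT = V/Q = 1369 m³ / 551 m³·d⁻¹ = 2.484 d × 24 = 59.61 h.

τ ≈ 59.6 h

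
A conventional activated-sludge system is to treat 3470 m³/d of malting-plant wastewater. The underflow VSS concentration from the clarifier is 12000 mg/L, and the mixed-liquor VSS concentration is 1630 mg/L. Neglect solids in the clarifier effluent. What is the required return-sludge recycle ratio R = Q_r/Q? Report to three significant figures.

R ≈ 0.157

R = Q_r/Q = X/(X_r − X) = 1630 / (12000 − 1630) = 0.1572.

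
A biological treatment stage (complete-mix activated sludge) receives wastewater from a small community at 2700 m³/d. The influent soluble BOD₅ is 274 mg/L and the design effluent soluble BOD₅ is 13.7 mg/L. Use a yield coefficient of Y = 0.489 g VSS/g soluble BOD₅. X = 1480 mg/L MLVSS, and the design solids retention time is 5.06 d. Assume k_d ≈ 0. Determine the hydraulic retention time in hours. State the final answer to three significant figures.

τ ≈ 10.4 h

Biomass mass balance (decay neglected): V·X = Y·Q·(S₀ − S)·θ_c, so V = 0.489 × 2700 × (274 − 13.7) × 5.06 / 1480 = 1175 m³.
HRT = V/Q = 1175 m³ / 2700 m³·d⁻¹ = 0.4352 d × 24 = 10.44 h.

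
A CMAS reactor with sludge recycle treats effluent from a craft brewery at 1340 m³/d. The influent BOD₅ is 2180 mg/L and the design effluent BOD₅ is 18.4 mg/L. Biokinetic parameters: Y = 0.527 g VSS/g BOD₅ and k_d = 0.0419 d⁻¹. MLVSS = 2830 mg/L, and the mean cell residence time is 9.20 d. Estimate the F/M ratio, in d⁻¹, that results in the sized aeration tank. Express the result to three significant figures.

F/M ≈ 0.288 d⁻¹

From the SRT design equation V = Y Q (S₀−S) θ_c / [X (1 + k_d θ_c)] = 0.527 × 1340 × (2180 − 18.4) × 9.20 / [2830 × (1 + 0.0419 × 9.20)] = 1.4×10^7 / 3921 = 3582 m³.
F/M = applied load / biomass = Q·S₀/(V·X) = 1340 × 2180 / (3582 × 2830) = 0.2882 d⁻¹.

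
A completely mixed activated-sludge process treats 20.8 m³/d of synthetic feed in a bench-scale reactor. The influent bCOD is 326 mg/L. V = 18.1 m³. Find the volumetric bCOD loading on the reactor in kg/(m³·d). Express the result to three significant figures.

L_v = Q S₀ / V = 20.8 × 326 × 10⁻³ / 18.10 = 0.3746 kg/(m³·d).

L_v ≈ 0.375 kg bCOD/(m³·d)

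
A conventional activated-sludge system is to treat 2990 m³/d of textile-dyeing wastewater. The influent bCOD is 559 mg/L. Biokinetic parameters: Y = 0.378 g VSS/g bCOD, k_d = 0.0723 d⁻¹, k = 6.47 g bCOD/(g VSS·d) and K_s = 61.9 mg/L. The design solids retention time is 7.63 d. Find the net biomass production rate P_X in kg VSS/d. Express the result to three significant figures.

Effluent substrate depends only on kinetics and SRT: S = K_s(1 + k_d θ_c) / [θ_c(Yk − k_d) − 1] = 61.9 × (1 + 0.0723 × 7.63) / [7.63 × (0.378 × 6.47 − 0.0723) − 1] = 96.05 / 17.11 = 5.614 mg/L.
Correct the yield for decay: Y_obs = Y/(1 + k_d θ_c) = 0.378 / (1 + 0.0723 × 7.63) = 0.378 / 1.552 = 0.2436.
Q·(S₀ − S) = 2990 × (559 − 5.61) × 10⁻³ = 1655 kg/d removed.
Biomass produced: P_X = Y_obs·Q·ΔS = 0.2436 × 1655 ≈ 403.1 kg VSS/d.

P_X ≈ 403 kg VSS/d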